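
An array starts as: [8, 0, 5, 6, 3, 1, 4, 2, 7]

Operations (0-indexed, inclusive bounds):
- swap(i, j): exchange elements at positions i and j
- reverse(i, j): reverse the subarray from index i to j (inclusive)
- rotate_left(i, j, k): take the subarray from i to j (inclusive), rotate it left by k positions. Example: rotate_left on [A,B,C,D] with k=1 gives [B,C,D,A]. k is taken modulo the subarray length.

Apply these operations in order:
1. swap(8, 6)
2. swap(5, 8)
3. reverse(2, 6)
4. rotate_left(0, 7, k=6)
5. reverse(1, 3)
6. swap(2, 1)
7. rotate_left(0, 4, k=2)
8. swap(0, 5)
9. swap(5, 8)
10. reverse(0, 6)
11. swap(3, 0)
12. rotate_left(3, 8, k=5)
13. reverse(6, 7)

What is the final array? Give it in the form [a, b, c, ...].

Answer: [5, 1, 8, 0, 3, 7, 4, 2, 6]

Derivation:
After 1 (swap(8, 6)): [8, 0, 5, 6, 3, 1, 7, 2, 4]
After 2 (swap(5, 8)): [8, 0, 5, 6, 3, 4, 7, 2, 1]
After 3 (reverse(2, 6)): [8, 0, 7, 4, 3, 6, 5, 2, 1]
After 4 (rotate_left(0, 7, k=6)): [5, 2, 8, 0, 7, 4, 3, 6, 1]
After 5 (reverse(1, 3)): [5, 0, 8, 2, 7, 4, 3, 6, 1]
After 6 (swap(2, 1)): [5, 8, 0, 2, 7, 4, 3, 6, 1]
After 7 (rotate_left(0, 4, k=2)): [0, 2, 7, 5, 8, 4, 3, 6, 1]
After 8 (swap(0, 5)): [4, 2, 7, 5, 8, 0, 3, 6, 1]
After 9 (swap(5, 8)): [4, 2, 7, 5, 8, 1, 3, 6, 0]
After 10 (reverse(0, 6)): [3, 1, 8, 5, 7, 2, 4, 6, 0]
After 11 (swap(3, 0)): [5, 1, 8, 3, 7, 2, 4, 6, 0]
After 12 (rotate_left(3, 8, k=5)): [5, 1, 8, 0, 3, 7, 2, 4, 6]
After 13 (reverse(6, 7)): [5, 1, 8, 0, 3, 7, 4, 2, 6]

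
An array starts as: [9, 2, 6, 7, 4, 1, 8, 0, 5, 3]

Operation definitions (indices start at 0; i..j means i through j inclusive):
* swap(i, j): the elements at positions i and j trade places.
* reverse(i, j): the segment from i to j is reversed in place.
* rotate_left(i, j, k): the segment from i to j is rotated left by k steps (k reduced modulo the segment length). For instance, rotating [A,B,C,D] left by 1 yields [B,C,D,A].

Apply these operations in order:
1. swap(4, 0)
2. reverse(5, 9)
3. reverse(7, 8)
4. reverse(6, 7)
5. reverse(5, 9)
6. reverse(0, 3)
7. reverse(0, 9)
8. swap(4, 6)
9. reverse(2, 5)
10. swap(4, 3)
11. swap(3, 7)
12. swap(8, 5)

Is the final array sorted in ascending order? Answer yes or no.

After 1 (swap(4, 0)): [4, 2, 6, 7, 9, 1, 8, 0, 5, 3]
After 2 (reverse(5, 9)): [4, 2, 6, 7, 9, 3, 5, 0, 8, 1]
After 3 (reverse(7, 8)): [4, 2, 6, 7, 9, 3, 5, 8, 0, 1]
After 4 (reverse(6, 7)): [4, 2, 6, 7, 9, 3, 8, 5, 0, 1]
After 5 (reverse(5, 9)): [4, 2, 6, 7, 9, 1, 0, 5, 8, 3]
After 6 (reverse(0, 3)): [7, 6, 2, 4, 9, 1, 0, 5, 8, 3]
After 7 (reverse(0, 9)): [3, 8, 5, 0, 1, 9, 4, 2, 6, 7]
After 8 (swap(4, 6)): [3, 8, 5, 0, 4, 9, 1, 2, 6, 7]
After 9 (reverse(2, 5)): [3, 8, 9, 4, 0, 5, 1, 2, 6, 7]
After 10 (swap(4, 3)): [3, 8, 9, 0, 4, 5, 1, 2, 6, 7]
After 11 (swap(3, 7)): [3, 8, 9, 2, 4, 5, 1, 0, 6, 7]
After 12 (swap(8, 5)): [3, 8, 9, 2, 4, 6, 1, 0, 5, 7]

Answer: no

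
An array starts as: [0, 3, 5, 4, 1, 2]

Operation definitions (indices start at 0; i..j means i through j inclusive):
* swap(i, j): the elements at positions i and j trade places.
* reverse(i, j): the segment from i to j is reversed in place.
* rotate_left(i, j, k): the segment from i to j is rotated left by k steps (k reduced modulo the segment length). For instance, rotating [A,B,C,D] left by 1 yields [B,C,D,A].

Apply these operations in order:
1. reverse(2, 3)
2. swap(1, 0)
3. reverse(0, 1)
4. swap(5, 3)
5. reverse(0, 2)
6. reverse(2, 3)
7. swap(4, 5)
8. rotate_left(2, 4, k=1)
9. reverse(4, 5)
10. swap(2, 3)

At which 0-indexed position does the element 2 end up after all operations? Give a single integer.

Answer: 5

Derivation:
After 1 (reverse(2, 3)): [0, 3, 4, 5, 1, 2]
After 2 (swap(1, 0)): [3, 0, 4, 5, 1, 2]
After 3 (reverse(0, 1)): [0, 3, 4, 5, 1, 2]
After 4 (swap(5, 3)): [0, 3, 4, 2, 1, 5]
After 5 (reverse(0, 2)): [4, 3, 0, 2, 1, 5]
After 6 (reverse(2, 3)): [4, 3, 2, 0, 1, 5]
After 7 (swap(4, 5)): [4, 3, 2, 0, 5, 1]
After 8 (rotate_left(2, 4, k=1)): [4, 3, 0, 5, 2, 1]
After 9 (reverse(4, 5)): [4, 3, 0, 5, 1, 2]
After 10 (swap(2, 3)): [4, 3, 5, 0, 1, 2]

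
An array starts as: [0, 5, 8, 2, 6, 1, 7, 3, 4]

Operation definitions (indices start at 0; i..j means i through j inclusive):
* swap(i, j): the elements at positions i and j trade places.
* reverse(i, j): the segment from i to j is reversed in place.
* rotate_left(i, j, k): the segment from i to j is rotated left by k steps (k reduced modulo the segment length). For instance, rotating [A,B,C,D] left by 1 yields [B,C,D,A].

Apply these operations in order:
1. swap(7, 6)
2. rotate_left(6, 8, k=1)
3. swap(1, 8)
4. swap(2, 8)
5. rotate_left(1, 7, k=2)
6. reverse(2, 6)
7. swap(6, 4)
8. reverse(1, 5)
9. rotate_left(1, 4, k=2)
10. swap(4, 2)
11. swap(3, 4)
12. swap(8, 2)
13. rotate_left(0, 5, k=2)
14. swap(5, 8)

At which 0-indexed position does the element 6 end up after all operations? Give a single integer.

Answer: 5

Derivation:
After 1 (swap(7, 6)): [0, 5, 8, 2, 6, 1, 3, 7, 4]
After 2 (rotate_left(6, 8, k=1)): [0, 5, 8, 2, 6, 1, 7, 4, 3]
After 3 (swap(1, 8)): [0, 3, 8, 2, 6, 1, 7, 4, 5]
After 4 (swap(2, 8)): [0, 3, 5, 2, 6, 1, 7, 4, 8]
After 5 (rotate_left(1, 7, k=2)): [0, 2, 6, 1, 7, 4, 3, 5, 8]
After 6 (reverse(2, 6)): [0, 2, 3, 4, 7, 1, 6, 5, 8]
After 7 (swap(6, 4)): [0, 2, 3, 4, 6, 1, 7, 5, 8]
After 8 (reverse(1, 5)): [0, 1, 6, 4, 3, 2, 7, 5, 8]
After 9 (rotate_left(1, 4, k=2)): [0, 4, 3, 1, 6, 2, 7, 5, 8]
After 10 (swap(4, 2)): [0, 4, 6, 1, 3, 2, 7, 5, 8]
After 11 (swap(3, 4)): [0, 4, 6, 3, 1, 2, 7, 5, 8]
After 12 (swap(8, 2)): [0, 4, 8, 3, 1, 2, 7, 5, 6]
After 13 (rotate_left(0, 5, k=2)): [8, 3, 1, 2, 0, 4, 7, 5, 6]
After 14 (swap(5, 8)): [8, 3, 1, 2, 0, 6, 7, 5, 4]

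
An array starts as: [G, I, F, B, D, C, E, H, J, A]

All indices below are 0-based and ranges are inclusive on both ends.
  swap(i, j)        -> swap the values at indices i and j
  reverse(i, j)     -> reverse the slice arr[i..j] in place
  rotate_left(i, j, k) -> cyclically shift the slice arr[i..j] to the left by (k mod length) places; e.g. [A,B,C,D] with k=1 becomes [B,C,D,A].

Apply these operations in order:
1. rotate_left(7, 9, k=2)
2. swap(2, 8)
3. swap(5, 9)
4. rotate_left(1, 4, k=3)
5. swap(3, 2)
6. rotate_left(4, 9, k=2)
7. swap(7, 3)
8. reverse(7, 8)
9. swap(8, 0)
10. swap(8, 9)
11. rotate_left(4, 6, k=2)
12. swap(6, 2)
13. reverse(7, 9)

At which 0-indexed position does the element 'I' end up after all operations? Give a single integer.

After 1 (rotate_left(7, 9, k=2)): [G, I, F, B, D, C, E, A, H, J]
After 2 (swap(2, 8)): [G, I, H, B, D, C, E, A, F, J]
After 3 (swap(5, 9)): [G, I, H, B, D, J, E, A, F, C]
After 4 (rotate_left(1, 4, k=3)): [G, D, I, H, B, J, E, A, F, C]
After 5 (swap(3, 2)): [G, D, H, I, B, J, E, A, F, C]
After 6 (rotate_left(4, 9, k=2)): [G, D, H, I, E, A, F, C, B, J]
After 7 (swap(7, 3)): [G, D, H, C, E, A, F, I, B, J]
After 8 (reverse(7, 8)): [G, D, H, C, E, A, F, B, I, J]
After 9 (swap(8, 0)): [I, D, H, C, E, A, F, B, G, J]
After 10 (swap(8, 9)): [I, D, H, C, E, A, F, B, J, G]
After 11 (rotate_left(4, 6, k=2)): [I, D, H, C, F, E, A, B, J, G]
After 12 (swap(6, 2)): [I, D, A, C, F, E, H, B, J, G]
After 13 (reverse(7, 9)): [I, D, A, C, F, E, H, G, J, B]

Answer: 0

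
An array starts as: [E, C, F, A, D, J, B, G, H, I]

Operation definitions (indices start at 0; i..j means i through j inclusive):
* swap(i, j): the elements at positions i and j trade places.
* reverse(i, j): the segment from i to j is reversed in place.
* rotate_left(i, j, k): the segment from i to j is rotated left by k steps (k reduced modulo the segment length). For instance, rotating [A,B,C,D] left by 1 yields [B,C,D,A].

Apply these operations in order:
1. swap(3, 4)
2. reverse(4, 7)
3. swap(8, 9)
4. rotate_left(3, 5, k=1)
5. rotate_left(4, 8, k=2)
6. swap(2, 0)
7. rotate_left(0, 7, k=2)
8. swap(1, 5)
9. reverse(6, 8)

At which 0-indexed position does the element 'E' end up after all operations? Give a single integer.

After 1 (swap(3, 4)): [E, C, F, D, A, J, B, G, H, I]
After 2 (reverse(4, 7)): [E, C, F, D, G, B, J, A, H, I]
After 3 (swap(8, 9)): [E, C, F, D, G, B, J, A, I, H]
After 4 (rotate_left(3, 5, k=1)): [E, C, F, G, B, D, J, A, I, H]
After 5 (rotate_left(4, 8, k=2)): [E, C, F, G, J, A, I, B, D, H]
After 6 (swap(2, 0)): [F, C, E, G, J, A, I, B, D, H]
After 7 (rotate_left(0, 7, k=2)): [E, G, J, A, I, B, F, C, D, H]
After 8 (swap(1, 5)): [E, B, J, A, I, G, F, C, D, H]
After 9 (reverse(6, 8)): [E, B, J, A, I, G, D, C, F, H]

Answer: 0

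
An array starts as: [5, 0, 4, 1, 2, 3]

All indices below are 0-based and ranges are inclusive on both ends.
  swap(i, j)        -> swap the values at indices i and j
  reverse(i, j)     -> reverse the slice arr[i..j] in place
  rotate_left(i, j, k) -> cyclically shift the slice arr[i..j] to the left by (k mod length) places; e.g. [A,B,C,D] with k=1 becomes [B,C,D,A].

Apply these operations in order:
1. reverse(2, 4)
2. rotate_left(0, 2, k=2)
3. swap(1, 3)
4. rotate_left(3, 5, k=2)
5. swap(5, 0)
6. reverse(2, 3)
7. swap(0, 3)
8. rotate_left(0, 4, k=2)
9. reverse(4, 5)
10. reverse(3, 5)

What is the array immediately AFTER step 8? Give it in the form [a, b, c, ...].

Answer: [3, 4, 5, 0, 1, 2]

Derivation:
After 1 (reverse(2, 4)): [5, 0, 2, 1, 4, 3]
After 2 (rotate_left(0, 2, k=2)): [2, 5, 0, 1, 4, 3]
After 3 (swap(1, 3)): [2, 1, 0, 5, 4, 3]
After 4 (rotate_left(3, 5, k=2)): [2, 1, 0, 3, 5, 4]
After 5 (swap(5, 0)): [4, 1, 0, 3, 5, 2]
After 6 (reverse(2, 3)): [4, 1, 3, 0, 5, 2]
After 7 (swap(0, 3)): [0, 1, 3, 4, 5, 2]
After 8 (rotate_left(0, 4, k=2)): [3, 4, 5, 0, 1, 2]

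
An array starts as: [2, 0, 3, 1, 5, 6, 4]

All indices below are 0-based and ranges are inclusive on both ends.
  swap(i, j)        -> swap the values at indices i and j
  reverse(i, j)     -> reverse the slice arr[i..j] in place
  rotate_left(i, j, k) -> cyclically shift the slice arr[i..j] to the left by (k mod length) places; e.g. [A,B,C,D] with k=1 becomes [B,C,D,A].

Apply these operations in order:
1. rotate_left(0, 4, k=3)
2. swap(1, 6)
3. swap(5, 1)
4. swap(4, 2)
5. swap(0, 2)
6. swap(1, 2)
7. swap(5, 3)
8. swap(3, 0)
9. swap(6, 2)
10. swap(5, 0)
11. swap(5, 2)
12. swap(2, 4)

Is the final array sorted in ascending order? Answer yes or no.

After 1 (rotate_left(0, 4, k=3)): [1, 5, 2, 0, 3, 6, 4]
After 2 (swap(1, 6)): [1, 4, 2, 0, 3, 6, 5]
After 3 (swap(5, 1)): [1, 6, 2, 0, 3, 4, 5]
After 4 (swap(4, 2)): [1, 6, 3, 0, 2, 4, 5]
After 5 (swap(0, 2)): [3, 6, 1, 0, 2, 4, 5]
After 6 (swap(1, 2)): [3, 1, 6, 0, 2, 4, 5]
After 7 (swap(5, 3)): [3, 1, 6, 4, 2, 0, 5]
After 8 (swap(3, 0)): [4, 1, 6, 3, 2, 0, 5]
After 9 (swap(6, 2)): [4, 1, 5, 3, 2, 0, 6]
After 10 (swap(5, 0)): [0, 1, 5, 3, 2, 4, 6]
After 11 (swap(5, 2)): [0, 1, 4, 3, 2, 5, 6]
After 12 (swap(2, 4)): [0, 1, 2, 3, 4, 5, 6]

Answer: yes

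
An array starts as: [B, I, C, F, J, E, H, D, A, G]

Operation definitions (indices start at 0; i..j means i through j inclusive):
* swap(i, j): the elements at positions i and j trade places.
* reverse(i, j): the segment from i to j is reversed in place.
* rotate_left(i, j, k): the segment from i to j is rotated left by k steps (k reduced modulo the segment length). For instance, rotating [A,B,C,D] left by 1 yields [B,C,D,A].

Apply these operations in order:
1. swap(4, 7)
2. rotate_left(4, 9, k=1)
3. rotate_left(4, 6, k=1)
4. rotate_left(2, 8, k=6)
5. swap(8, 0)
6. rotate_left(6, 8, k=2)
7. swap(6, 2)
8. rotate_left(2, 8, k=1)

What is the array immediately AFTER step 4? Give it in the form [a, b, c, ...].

After 1 (swap(4, 7)): [B, I, C, F, D, E, H, J, A, G]
After 2 (rotate_left(4, 9, k=1)): [B, I, C, F, E, H, J, A, G, D]
After 3 (rotate_left(4, 6, k=1)): [B, I, C, F, H, J, E, A, G, D]
After 4 (rotate_left(2, 8, k=6)): [B, I, G, C, F, H, J, E, A, D]

Answer: [B, I, G, C, F, H, J, E, A, D]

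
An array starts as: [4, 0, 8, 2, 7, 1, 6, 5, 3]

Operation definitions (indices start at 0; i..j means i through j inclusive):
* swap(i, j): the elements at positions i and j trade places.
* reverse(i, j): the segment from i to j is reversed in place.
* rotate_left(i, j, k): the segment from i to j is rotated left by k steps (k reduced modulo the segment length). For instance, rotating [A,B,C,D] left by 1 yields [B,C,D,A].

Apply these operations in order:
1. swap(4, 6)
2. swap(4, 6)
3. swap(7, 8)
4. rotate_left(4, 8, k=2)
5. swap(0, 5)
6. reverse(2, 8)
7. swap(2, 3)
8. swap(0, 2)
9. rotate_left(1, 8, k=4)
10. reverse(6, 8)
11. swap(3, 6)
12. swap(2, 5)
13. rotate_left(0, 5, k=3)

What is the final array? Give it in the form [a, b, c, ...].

Answer: [5, 8, 6, 7, 4, 0, 2, 1, 3]

Derivation:
After 1 (swap(4, 6)): [4, 0, 8, 2, 6, 1, 7, 5, 3]
After 2 (swap(4, 6)): [4, 0, 8, 2, 7, 1, 6, 5, 3]
After 3 (swap(7, 8)): [4, 0, 8, 2, 7, 1, 6, 3, 5]
After 4 (rotate_left(4, 8, k=2)): [4, 0, 8, 2, 6, 3, 5, 7, 1]
After 5 (swap(0, 5)): [3, 0, 8, 2, 6, 4, 5, 7, 1]
After 6 (reverse(2, 8)): [3, 0, 1, 7, 5, 4, 6, 2, 8]
After 7 (swap(2, 3)): [3, 0, 7, 1, 5, 4, 6, 2, 8]
After 8 (swap(0, 2)): [7, 0, 3, 1, 5, 4, 6, 2, 8]
After 9 (rotate_left(1, 8, k=4)): [7, 4, 6, 2, 8, 0, 3, 1, 5]
After 10 (reverse(6, 8)): [7, 4, 6, 2, 8, 0, 5, 1, 3]
After 11 (swap(3, 6)): [7, 4, 6, 5, 8, 0, 2, 1, 3]
After 12 (swap(2, 5)): [7, 4, 0, 5, 8, 6, 2, 1, 3]
After 13 (rotate_left(0, 5, k=3)): [5, 8, 6, 7, 4, 0, 2, 1, 3]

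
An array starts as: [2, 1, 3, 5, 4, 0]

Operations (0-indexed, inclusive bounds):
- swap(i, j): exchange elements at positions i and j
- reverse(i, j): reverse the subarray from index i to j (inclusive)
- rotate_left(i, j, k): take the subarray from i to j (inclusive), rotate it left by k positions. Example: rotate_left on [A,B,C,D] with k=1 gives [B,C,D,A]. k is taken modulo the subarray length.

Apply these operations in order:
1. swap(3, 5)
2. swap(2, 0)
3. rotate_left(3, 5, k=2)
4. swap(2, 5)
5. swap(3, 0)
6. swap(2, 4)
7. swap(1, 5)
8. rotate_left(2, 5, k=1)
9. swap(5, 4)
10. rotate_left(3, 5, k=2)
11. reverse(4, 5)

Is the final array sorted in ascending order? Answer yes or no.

Answer: no

Derivation:
After 1 (swap(3, 5)): [2, 1, 3, 0, 4, 5]
After 2 (swap(2, 0)): [3, 1, 2, 0, 4, 5]
After 3 (rotate_left(3, 5, k=2)): [3, 1, 2, 5, 0, 4]
After 4 (swap(2, 5)): [3, 1, 4, 5, 0, 2]
After 5 (swap(3, 0)): [5, 1, 4, 3, 0, 2]
After 6 (swap(2, 4)): [5, 1, 0, 3, 4, 2]
After 7 (swap(1, 5)): [5, 2, 0, 3, 4, 1]
After 8 (rotate_left(2, 5, k=1)): [5, 2, 3, 4, 1, 0]
After 9 (swap(5, 4)): [5, 2, 3, 4, 0, 1]
After 10 (rotate_left(3, 5, k=2)): [5, 2, 3, 1, 4, 0]
After 11 (reverse(4, 5)): [5, 2, 3, 1, 0, 4]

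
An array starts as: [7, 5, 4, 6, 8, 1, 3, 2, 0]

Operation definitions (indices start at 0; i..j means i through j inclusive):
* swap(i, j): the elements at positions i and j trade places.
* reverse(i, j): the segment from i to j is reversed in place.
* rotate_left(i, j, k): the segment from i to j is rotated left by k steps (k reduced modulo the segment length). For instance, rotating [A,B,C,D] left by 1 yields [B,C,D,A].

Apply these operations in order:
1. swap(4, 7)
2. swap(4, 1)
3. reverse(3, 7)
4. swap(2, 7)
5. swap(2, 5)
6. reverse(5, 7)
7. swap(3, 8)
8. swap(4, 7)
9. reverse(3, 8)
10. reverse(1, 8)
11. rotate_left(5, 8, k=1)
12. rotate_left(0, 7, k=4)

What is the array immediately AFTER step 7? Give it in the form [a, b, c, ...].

Answer: [7, 2, 1, 0, 3, 4, 5, 6, 8]

Derivation:
After 1 (swap(4, 7)): [7, 5, 4, 6, 2, 1, 3, 8, 0]
After 2 (swap(4, 1)): [7, 2, 4, 6, 5, 1, 3, 8, 0]
After 3 (reverse(3, 7)): [7, 2, 4, 8, 3, 1, 5, 6, 0]
After 4 (swap(2, 7)): [7, 2, 6, 8, 3, 1, 5, 4, 0]
After 5 (swap(2, 5)): [7, 2, 1, 8, 3, 6, 5, 4, 0]
After 6 (reverse(5, 7)): [7, 2, 1, 8, 3, 4, 5, 6, 0]
After 7 (swap(3, 8)): [7, 2, 1, 0, 3, 4, 5, 6, 8]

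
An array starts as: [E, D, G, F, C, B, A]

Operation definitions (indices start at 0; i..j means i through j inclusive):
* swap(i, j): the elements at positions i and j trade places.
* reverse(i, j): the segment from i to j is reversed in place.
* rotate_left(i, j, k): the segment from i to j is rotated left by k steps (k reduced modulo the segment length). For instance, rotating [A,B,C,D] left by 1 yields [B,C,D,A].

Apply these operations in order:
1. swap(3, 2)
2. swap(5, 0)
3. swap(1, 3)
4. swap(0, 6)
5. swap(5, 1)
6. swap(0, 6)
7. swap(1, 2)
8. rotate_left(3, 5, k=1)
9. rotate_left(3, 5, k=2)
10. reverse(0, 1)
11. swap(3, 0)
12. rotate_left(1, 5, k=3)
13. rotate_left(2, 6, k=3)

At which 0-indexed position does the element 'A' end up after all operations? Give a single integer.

Answer: 3

Derivation:
After 1 (swap(3, 2)): [E, D, F, G, C, B, A]
After 2 (swap(5, 0)): [B, D, F, G, C, E, A]
After 3 (swap(1, 3)): [B, G, F, D, C, E, A]
After 4 (swap(0, 6)): [A, G, F, D, C, E, B]
After 5 (swap(5, 1)): [A, E, F, D, C, G, B]
After 6 (swap(0, 6)): [B, E, F, D, C, G, A]
After 7 (swap(1, 2)): [B, F, E, D, C, G, A]
After 8 (rotate_left(3, 5, k=1)): [B, F, E, C, G, D, A]
After 9 (rotate_left(3, 5, k=2)): [B, F, E, D, C, G, A]
After 10 (reverse(0, 1)): [F, B, E, D, C, G, A]
After 11 (swap(3, 0)): [D, B, E, F, C, G, A]
After 12 (rotate_left(1, 5, k=3)): [D, C, G, B, E, F, A]
After 13 (rotate_left(2, 6, k=3)): [D, C, F, A, G, B, E]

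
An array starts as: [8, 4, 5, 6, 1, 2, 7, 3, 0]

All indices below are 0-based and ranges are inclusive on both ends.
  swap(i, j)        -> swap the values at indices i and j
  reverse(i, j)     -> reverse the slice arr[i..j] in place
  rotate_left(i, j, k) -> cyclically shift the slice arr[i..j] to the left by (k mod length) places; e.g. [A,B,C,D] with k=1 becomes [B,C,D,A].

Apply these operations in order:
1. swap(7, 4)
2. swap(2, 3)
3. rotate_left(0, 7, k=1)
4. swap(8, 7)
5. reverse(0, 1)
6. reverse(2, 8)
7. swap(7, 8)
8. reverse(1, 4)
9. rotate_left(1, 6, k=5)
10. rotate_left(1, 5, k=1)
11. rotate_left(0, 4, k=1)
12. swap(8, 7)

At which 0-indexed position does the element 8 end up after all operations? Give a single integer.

Answer: 2

Derivation:
After 1 (swap(7, 4)): [8, 4, 5, 6, 3, 2, 7, 1, 0]
After 2 (swap(2, 3)): [8, 4, 6, 5, 3, 2, 7, 1, 0]
After 3 (rotate_left(0, 7, k=1)): [4, 6, 5, 3, 2, 7, 1, 8, 0]
After 4 (swap(8, 7)): [4, 6, 5, 3, 2, 7, 1, 0, 8]
After 5 (reverse(0, 1)): [6, 4, 5, 3, 2, 7, 1, 0, 8]
After 6 (reverse(2, 8)): [6, 4, 8, 0, 1, 7, 2, 3, 5]
After 7 (swap(7, 8)): [6, 4, 8, 0, 1, 7, 2, 5, 3]
After 8 (reverse(1, 4)): [6, 1, 0, 8, 4, 7, 2, 5, 3]
After 9 (rotate_left(1, 6, k=5)): [6, 2, 1, 0, 8, 4, 7, 5, 3]
After 10 (rotate_left(1, 5, k=1)): [6, 1, 0, 8, 4, 2, 7, 5, 3]
After 11 (rotate_left(0, 4, k=1)): [1, 0, 8, 4, 6, 2, 7, 5, 3]
After 12 (swap(8, 7)): [1, 0, 8, 4, 6, 2, 7, 3, 5]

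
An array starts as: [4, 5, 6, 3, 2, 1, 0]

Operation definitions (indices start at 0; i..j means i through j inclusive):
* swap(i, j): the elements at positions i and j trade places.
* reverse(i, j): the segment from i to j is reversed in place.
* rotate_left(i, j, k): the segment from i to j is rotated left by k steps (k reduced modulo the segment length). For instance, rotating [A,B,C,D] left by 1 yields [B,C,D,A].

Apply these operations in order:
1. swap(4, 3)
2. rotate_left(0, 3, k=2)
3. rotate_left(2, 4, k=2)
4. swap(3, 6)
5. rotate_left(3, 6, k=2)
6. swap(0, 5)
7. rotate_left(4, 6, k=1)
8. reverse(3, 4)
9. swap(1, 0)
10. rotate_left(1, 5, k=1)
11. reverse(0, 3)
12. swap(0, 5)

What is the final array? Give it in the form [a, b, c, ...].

After 1 (swap(4, 3)): [4, 5, 6, 2, 3, 1, 0]
After 2 (rotate_left(0, 3, k=2)): [6, 2, 4, 5, 3, 1, 0]
After 3 (rotate_left(2, 4, k=2)): [6, 2, 3, 4, 5, 1, 0]
After 4 (swap(3, 6)): [6, 2, 3, 0, 5, 1, 4]
After 5 (rotate_left(3, 6, k=2)): [6, 2, 3, 1, 4, 0, 5]
After 6 (swap(0, 5)): [0, 2, 3, 1, 4, 6, 5]
After 7 (rotate_left(4, 6, k=1)): [0, 2, 3, 1, 6, 5, 4]
After 8 (reverse(3, 4)): [0, 2, 3, 6, 1, 5, 4]
After 9 (swap(1, 0)): [2, 0, 3, 6, 1, 5, 4]
After 10 (rotate_left(1, 5, k=1)): [2, 3, 6, 1, 5, 0, 4]
After 11 (reverse(0, 3)): [1, 6, 3, 2, 5, 0, 4]
After 12 (swap(0, 5)): [0, 6, 3, 2, 5, 1, 4]

Answer: [0, 6, 3, 2, 5, 1, 4]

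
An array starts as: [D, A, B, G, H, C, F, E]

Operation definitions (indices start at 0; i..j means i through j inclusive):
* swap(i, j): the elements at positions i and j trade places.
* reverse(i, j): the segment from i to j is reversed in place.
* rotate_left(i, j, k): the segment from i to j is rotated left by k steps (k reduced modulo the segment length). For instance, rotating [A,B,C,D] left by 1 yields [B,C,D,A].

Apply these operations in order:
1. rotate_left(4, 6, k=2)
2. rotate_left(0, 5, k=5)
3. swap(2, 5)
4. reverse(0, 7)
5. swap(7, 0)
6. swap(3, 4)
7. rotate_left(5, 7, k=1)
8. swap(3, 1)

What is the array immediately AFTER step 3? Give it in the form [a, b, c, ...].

Answer: [H, D, F, B, G, A, C, E]

Derivation:
After 1 (rotate_left(4, 6, k=2)): [D, A, B, G, F, H, C, E]
After 2 (rotate_left(0, 5, k=5)): [H, D, A, B, G, F, C, E]
After 3 (swap(2, 5)): [H, D, F, B, G, A, C, E]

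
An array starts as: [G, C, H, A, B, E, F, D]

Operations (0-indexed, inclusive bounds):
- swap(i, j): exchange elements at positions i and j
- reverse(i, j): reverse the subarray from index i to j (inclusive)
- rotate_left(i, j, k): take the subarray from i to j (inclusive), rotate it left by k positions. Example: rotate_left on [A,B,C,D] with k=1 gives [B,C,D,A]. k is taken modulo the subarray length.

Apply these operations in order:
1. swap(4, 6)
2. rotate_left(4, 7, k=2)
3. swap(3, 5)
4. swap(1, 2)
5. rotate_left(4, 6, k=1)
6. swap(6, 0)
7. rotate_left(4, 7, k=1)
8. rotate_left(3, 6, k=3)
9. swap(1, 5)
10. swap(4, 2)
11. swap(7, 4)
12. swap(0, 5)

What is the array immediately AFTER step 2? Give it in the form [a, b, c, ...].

After 1 (swap(4, 6)): [G, C, H, A, F, E, B, D]
After 2 (rotate_left(4, 7, k=2)): [G, C, H, A, B, D, F, E]

Answer: [G, C, H, A, B, D, F, E]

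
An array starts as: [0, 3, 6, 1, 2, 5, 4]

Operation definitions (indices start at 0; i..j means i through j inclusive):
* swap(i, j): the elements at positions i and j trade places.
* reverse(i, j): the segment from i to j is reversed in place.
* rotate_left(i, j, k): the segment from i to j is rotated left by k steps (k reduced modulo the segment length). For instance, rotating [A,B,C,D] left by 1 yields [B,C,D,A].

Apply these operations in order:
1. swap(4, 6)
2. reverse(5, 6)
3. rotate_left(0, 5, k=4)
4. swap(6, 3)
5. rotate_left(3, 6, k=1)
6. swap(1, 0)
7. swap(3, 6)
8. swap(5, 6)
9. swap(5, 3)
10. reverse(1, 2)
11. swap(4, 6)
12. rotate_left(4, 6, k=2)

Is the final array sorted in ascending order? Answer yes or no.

Answer: no

Derivation:
After 1 (swap(4, 6)): [0, 3, 6, 1, 4, 5, 2]
After 2 (reverse(5, 6)): [0, 3, 6, 1, 4, 2, 5]
After 3 (rotate_left(0, 5, k=4)): [4, 2, 0, 3, 6, 1, 5]
After 4 (swap(6, 3)): [4, 2, 0, 5, 6, 1, 3]
After 5 (rotate_left(3, 6, k=1)): [4, 2, 0, 6, 1, 3, 5]
After 6 (swap(1, 0)): [2, 4, 0, 6, 1, 3, 5]
After 7 (swap(3, 6)): [2, 4, 0, 5, 1, 3, 6]
After 8 (swap(5, 6)): [2, 4, 0, 5, 1, 6, 3]
After 9 (swap(5, 3)): [2, 4, 0, 6, 1, 5, 3]
After 10 (reverse(1, 2)): [2, 0, 4, 6, 1, 5, 3]
After 11 (swap(4, 6)): [2, 0, 4, 6, 3, 5, 1]
After 12 (rotate_left(4, 6, k=2)): [2, 0, 4, 6, 1, 3, 5]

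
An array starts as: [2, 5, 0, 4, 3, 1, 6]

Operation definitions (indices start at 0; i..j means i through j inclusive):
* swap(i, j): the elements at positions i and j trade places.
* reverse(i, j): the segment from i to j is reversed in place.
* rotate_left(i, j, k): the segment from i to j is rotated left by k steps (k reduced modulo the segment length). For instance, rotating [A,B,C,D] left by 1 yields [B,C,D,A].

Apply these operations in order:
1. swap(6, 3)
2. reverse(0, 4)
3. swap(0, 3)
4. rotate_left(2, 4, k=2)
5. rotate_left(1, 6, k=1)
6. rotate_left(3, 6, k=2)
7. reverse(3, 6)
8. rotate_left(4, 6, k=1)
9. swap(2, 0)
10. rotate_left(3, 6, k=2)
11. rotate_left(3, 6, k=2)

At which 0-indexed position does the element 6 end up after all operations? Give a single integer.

Answer: 4

Derivation:
After 1 (swap(6, 3)): [2, 5, 0, 6, 3, 1, 4]
After 2 (reverse(0, 4)): [3, 6, 0, 5, 2, 1, 4]
After 3 (swap(0, 3)): [5, 6, 0, 3, 2, 1, 4]
After 4 (rotate_left(2, 4, k=2)): [5, 6, 2, 0, 3, 1, 4]
After 5 (rotate_left(1, 6, k=1)): [5, 2, 0, 3, 1, 4, 6]
After 6 (rotate_left(3, 6, k=2)): [5, 2, 0, 4, 6, 3, 1]
After 7 (reverse(3, 6)): [5, 2, 0, 1, 3, 6, 4]
After 8 (rotate_left(4, 6, k=1)): [5, 2, 0, 1, 6, 4, 3]
After 9 (swap(2, 0)): [0, 2, 5, 1, 6, 4, 3]
After 10 (rotate_left(3, 6, k=2)): [0, 2, 5, 4, 3, 1, 6]
After 11 (rotate_left(3, 6, k=2)): [0, 2, 5, 1, 6, 4, 3]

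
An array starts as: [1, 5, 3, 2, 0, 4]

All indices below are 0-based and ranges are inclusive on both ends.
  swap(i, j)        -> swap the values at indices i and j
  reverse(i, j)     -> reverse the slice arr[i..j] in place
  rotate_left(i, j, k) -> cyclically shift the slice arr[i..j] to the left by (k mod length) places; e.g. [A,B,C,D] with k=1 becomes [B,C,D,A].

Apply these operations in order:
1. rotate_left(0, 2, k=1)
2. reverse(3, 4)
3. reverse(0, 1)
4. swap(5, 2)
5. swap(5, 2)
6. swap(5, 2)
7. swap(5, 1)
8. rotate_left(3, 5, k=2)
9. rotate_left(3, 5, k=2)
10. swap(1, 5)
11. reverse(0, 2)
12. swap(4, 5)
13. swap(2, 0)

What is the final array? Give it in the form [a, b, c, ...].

After 1 (rotate_left(0, 2, k=1)): [5, 3, 1, 2, 0, 4]
After 2 (reverse(3, 4)): [5, 3, 1, 0, 2, 4]
After 3 (reverse(0, 1)): [3, 5, 1, 0, 2, 4]
After 4 (swap(5, 2)): [3, 5, 4, 0, 2, 1]
After 5 (swap(5, 2)): [3, 5, 1, 0, 2, 4]
After 6 (swap(5, 2)): [3, 5, 4, 0, 2, 1]
After 7 (swap(5, 1)): [3, 1, 4, 0, 2, 5]
After 8 (rotate_left(3, 5, k=2)): [3, 1, 4, 5, 0, 2]
After 9 (rotate_left(3, 5, k=2)): [3, 1, 4, 2, 5, 0]
After 10 (swap(1, 5)): [3, 0, 4, 2, 5, 1]
After 11 (reverse(0, 2)): [4, 0, 3, 2, 5, 1]
After 12 (swap(4, 5)): [4, 0, 3, 2, 1, 5]
After 13 (swap(2, 0)): [3, 0, 4, 2, 1, 5]

Answer: [3, 0, 4, 2, 1, 5]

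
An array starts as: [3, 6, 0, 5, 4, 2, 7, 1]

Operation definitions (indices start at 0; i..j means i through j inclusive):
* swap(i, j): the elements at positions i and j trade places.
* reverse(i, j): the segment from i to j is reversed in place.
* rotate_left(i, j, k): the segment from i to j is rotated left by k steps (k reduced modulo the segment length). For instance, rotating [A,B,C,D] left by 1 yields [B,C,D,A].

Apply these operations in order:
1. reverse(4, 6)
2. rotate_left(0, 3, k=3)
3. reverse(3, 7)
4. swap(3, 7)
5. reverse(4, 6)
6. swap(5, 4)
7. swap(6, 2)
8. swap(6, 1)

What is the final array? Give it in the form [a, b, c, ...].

Answer: [5, 6, 4, 0, 2, 7, 3, 1]

Derivation:
After 1 (reverse(4, 6)): [3, 6, 0, 5, 7, 2, 4, 1]
After 2 (rotate_left(0, 3, k=3)): [5, 3, 6, 0, 7, 2, 4, 1]
After 3 (reverse(3, 7)): [5, 3, 6, 1, 4, 2, 7, 0]
After 4 (swap(3, 7)): [5, 3, 6, 0, 4, 2, 7, 1]
After 5 (reverse(4, 6)): [5, 3, 6, 0, 7, 2, 4, 1]
After 6 (swap(5, 4)): [5, 3, 6, 0, 2, 7, 4, 1]
After 7 (swap(6, 2)): [5, 3, 4, 0, 2, 7, 6, 1]
After 8 (swap(6, 1)): [5, 6, 4, 0, 2, 7, 3, 1]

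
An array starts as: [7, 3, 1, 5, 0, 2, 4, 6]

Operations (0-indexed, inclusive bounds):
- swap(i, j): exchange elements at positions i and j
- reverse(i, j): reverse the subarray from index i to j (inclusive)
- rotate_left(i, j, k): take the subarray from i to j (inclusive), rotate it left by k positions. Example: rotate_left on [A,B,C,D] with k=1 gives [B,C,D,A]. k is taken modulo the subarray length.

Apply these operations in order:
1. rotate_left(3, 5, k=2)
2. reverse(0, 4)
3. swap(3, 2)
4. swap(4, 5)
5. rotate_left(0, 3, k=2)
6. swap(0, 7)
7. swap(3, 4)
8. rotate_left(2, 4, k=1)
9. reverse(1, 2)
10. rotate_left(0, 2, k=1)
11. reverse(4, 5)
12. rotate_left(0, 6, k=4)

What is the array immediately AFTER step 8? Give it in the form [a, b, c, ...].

Answer: [6, 1, 0, 2, 5, 7, 4, 3]

Derivation:
After 1 (rotate_left(3, 5, k=2)): [7, 3, 1, 2, 5, 0, 4, 6]
After 2 (reverse(0, 4)): [5, 2, 1, 3, 7, 0, 4, 6]
After 3 (swap(3, 2)): [5, 2, 3, 1, 7, 0, 4, 6]
After 4 (swap(4, 5)): [5, 2, 3, 1, 0, 7, 4, 6]
After 5 (rotate_left(0, 3, k=2)): [3, 1, 5, 2, 0, 7, 4, 6]
After 6 (swap(0, 7)): [6, 1, 5, 2, 0, 7, 4, 3]
After 7 (swap(3, 4)): [6, 1, 5, 0, 2, 7, 4, 3]
After 8 (rotate_left(2, 4, k=1)): [6, 1, 0, 2, 5, 7, 4, 3]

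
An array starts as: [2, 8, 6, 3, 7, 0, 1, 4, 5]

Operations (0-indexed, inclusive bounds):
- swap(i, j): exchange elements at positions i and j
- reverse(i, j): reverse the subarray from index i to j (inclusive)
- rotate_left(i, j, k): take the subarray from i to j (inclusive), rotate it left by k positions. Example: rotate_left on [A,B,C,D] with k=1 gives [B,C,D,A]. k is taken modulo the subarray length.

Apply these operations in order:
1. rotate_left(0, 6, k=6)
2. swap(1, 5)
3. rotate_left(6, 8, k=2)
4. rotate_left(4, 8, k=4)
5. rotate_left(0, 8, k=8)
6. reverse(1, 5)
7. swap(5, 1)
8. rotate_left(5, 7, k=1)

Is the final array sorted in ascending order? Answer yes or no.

Answer: no

Derivation:
After 1 (rotate_left(0, 6, k=6)): [1, 2, 8, 6, 3, 7, 0, 4, 5]
After 2 (swap(1, 5)): [1, 7, 8, 6, 3, 2, 0, 4, 5]
After 3 (rotate_left(6, 8, k=2)): [1, 7, 8, 6, 3, 2, 5, 0, 4]
After 4 (rotate_left(4, 8, k=4)): [1, 7, 8, 6, 4, 3, 2, 5, 0]
After 5 (rotate_left(0, 8, k=8)): [0, 1, 7, 8, 6, 4, 3, 2, 5]
After 6 (reverse(1, 5)): [0, 4, 6, 8, 7, 1, 3, 2, 5]
After 7 (swap(5, 1)): [0, 1, 6, 8, 7, 4, 3, 2, 5]
After 8 (rotate_left(5, 7, k=1)): [0, 1, 6, 8, 7, 3, 2, 4, 5]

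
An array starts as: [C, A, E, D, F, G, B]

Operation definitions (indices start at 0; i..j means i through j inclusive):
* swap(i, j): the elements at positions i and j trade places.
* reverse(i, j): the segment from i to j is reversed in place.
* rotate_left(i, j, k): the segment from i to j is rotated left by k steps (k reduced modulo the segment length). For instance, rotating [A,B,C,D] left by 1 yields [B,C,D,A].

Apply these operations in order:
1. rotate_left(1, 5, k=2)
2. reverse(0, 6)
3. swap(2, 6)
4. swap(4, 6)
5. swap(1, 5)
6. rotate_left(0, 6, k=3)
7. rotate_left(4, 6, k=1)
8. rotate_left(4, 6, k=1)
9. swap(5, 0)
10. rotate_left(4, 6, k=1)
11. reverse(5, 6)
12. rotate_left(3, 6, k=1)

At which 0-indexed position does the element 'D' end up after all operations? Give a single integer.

After 1 (rotate_left(1, 5, k=2)): [C, D, F, G, A, E, B]
After 2 (reverse(0, 6)): [B, E, A, G, F, D, C]
After 3 (swap(2, 6)): [B, E, C, G, F, D, A]
After 4 (swap(4, 6)): [B, E, C, G, A, D, F]
After 5 (swap(1, 5)): [B, D, C, G, A, E, F]
After 6 (rotate_left(0, 6, k=3)): [G, A, E, F, B, D, C]
After 7 (rotate_left(4, 6, k=1)): [G, A, E, F, D, C, B]
After 8 (rotate_left(4, 6, k=1)): [G, A, E, F, C, B, D]
After 9 (swap(5, 0)): [B, A, E, F, C, G, D]
After 10 (rotate_left(4, 6, k=1)): [B, A, E, F, G, D, C]
After 11 (reverse(5, 6)): [B, A, E, F, G, C, D]
After 12 (rotate_left(3, 6, k=1)): [B, A, E, G, C, D, F]

Answer: 5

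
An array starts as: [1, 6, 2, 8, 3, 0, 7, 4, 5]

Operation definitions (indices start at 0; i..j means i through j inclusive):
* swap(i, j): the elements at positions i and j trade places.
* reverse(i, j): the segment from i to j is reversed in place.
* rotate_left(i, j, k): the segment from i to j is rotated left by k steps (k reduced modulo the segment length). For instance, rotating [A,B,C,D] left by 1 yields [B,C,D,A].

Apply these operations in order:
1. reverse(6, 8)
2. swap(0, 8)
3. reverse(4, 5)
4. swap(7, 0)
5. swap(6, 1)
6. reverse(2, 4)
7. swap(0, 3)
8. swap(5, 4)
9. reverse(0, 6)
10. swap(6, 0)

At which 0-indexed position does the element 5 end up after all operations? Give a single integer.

Answer: 5

Derivation:
After 1 (reverse(6, 8)): [1, 6, 2, 8, 3, 0, 5, 4, 7]
After 2 (swap(0, 8)): [7, 6, 2, 8, 3, 0, 5, 4, 1]
After 3 (reverse(4, 5)): [7, 6, 2, 8, 0, 3, 5, 4, 1]
After 4 (swap(7, 0)): [4, 6, 2, 8, 0, 3, 5, 7, 1]
After 5 (swap(6, 1)): [4, 5, 2, 8, 0, 3, 6, 7, 1]
After 6 (reverse(2, 4)): [4, 5, 0, 8, 2, 3, 6, 7, 1]
After 7 (swap(0, 3)): [8, 5, 0, 4, 2, 3, 6, 7, 1]
After 8 (swap(5, 4)): [8, 5, 0, 4, 3, 2, 6, 7, 1]
After 9 (reverse(0, 6)): [6, 2, 3, 4, 0, 5, 8, 7, 1]
After 10 (swap(6, 0)): [8, 2, 3, 4, 0, 5, 6, 7, 1]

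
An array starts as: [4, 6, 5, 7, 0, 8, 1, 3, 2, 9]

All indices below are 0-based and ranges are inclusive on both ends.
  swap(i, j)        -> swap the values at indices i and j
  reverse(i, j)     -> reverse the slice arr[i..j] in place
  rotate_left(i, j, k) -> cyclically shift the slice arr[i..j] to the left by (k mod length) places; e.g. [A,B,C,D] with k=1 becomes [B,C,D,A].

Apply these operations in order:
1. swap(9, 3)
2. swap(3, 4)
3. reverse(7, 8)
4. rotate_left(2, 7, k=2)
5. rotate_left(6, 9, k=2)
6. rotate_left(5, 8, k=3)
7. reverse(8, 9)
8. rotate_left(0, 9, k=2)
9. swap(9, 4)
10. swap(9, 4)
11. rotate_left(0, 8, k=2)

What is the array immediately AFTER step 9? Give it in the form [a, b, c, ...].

After 1 (swap(9, 3)): [4, 6, 5, 9, 0, 8, 1, 3, 2, 7]
After 2 (swap(3, 4)): [4, 6, 5, 0, 9, 8, 1, 3, 2, 7]
After 3 (reverse(7, 8)): [4, 6, 5, 0, 9, 8, 1, 2, 3, 7]
After 4 (rotate_left(2, 7, k=2)): [4, 6, 9, 8, 1, 2, 5, 0, 3, 7]
After 5 (rotate_left(6, 9, k=2)): [4, 6, 9, 8, 1, 2, 3, 7, 5, 0]
After 6 (rotate_left(5, 8, k=3)): [4, 6, 9, 8, 1, 5, 2, 3, 7, 0]
After 7 (reverse(8, 9)): [4, 6, 9, 8, 1, 5, 2, 3, 0, 7]
After 8 (rotate_left(0, 9, k=2)): [9, 8, 1, 5, 2, 3, 0, 7, 4, 6]
After 9 (swap(9, 4)): [9, 8, 1, 5, 6, 3, 0, 7, 4, 2]

Answer: [9, 8, 1, 5, 6, 3, 0, 7, 4, 2]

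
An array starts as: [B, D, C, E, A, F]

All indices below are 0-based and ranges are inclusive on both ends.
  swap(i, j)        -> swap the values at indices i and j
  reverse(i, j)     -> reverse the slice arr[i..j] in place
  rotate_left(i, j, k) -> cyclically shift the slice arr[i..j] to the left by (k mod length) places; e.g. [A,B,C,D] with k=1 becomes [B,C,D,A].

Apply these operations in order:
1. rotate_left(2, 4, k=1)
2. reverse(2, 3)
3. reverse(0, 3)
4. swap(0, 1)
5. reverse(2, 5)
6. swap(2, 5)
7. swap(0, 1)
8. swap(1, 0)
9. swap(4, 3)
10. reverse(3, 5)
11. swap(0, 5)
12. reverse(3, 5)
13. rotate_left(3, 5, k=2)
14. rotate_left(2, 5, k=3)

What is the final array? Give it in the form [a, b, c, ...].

After 1 (rotate_left(2, 4, k=1)): [B, D, E, A, C, F]
After 2 (reverse(2, 3)): [B, D, A, E, C, F]
After 3 (reverse(0, 3)): [E, A, D, B, C, F]
After 4 (swap(0, 1)): [A, E, D, B, C, F]
After 5 (reverse(2, 5)): [A, E, F, C, B, D]
After 6 (swap(2, 5)): [A, E, D, C, B, F]
After 7 (swap(0, 1)): [E, A, D, C, B, F]
After 8 (swap(1, 0)): [A, E, D, C, B, F]
After 9 (swap(4, 3)): [A, E, D, B, C, F]
After 10 (reverse(3, 5)): [A, E, D, F, C, B]
After 11 (swap(0, 5)): [B, E, D, F, C, A]
After 12 (reverse(3, 5)): [B, E, D, A, C, F]
After 13 (rotate_left(3, 5, k=2)): [B, E, D, F, A, C]
After 14 (rotate_left(2, 5, k=3)): [B, E, C, D, F, A]

Answer: [B, E, C, D, F, A]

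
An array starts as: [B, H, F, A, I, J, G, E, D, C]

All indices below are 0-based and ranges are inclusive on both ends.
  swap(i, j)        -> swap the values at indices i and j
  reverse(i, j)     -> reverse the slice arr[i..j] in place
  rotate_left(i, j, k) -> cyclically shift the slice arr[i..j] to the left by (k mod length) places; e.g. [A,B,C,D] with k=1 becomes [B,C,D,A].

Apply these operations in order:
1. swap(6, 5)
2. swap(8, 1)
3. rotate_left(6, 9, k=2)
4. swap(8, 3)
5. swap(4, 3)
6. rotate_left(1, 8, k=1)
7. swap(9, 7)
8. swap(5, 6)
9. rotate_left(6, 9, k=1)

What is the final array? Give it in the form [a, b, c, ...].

Answer: [B, F, I, J, G, C, E, D, A, H]

Derivation:
After 1 (swap(6, 5)): [B, H, F, A, I, G, J, E, D, C]
After 2 (swap(8, 1)): [B, D, F, A, I, G, J, E, H, C]
After 3 (rotate_left(6, 9, k=2)): [B, D, F, A, I, G, H, C, J, E]
After 4 (swap(8, 3)): [B, D, F, J, I, G, H, C, A, E]
After 5 (swap(4, 3)): [B, D, F, I, J, G, H, C, A, E]
After 6 (rotate_left(1, 8, k=1)): [B, F, I, J, G, H, C, A, D, E]
After 7 (swap(9, 7)): [B, F, I, J, G, H, C, E, D, A]
After 8 (swap(5, 6)): [B, F, I, J, G, C, H, E, D, A]
After 9 (rotate_left(6, 9, k=1)): [B, F, I, J, G, C, E, D, A, H]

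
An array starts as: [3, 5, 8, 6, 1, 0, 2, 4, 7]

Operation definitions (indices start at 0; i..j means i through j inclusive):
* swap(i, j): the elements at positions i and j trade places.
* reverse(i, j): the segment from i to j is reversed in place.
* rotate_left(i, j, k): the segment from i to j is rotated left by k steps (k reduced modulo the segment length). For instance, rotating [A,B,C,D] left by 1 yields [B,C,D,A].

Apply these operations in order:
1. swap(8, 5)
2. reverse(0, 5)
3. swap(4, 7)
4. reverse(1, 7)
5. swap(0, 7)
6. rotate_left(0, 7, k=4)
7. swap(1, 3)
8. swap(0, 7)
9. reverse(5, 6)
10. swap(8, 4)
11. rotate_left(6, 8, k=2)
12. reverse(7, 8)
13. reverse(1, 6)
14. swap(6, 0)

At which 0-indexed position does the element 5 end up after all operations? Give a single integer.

Answer: 8

Derivation:
After 1 (swap(8, 5)): [3, 5, 8, 6, 1, 7, 2, 4, 0]
After 2 (reverse(0, 5)): [7, 1, 6, 8, 5, 3, 2, 4, 0]
After 3 (swap(4, 7)): [7, 1, 6, 8, 4, 3, 2, 5, 0]
After 4 (reverse(1, 7)): [7, 5, 2, 3, 4, 8, 6, 1, 0]
After 5 (swap(0, 7)): [1, 5, 2, 3, 4, 8, 6, 7, 0]
After 6 (rotate_left(0, 7, k=4)): [4, 8, 6, 7, 1, 5, 2, 3, 0]
After 7 (swap(1, 3)): [4, 7, 6, 8, 1, 5, 2, 3, 0]
After 8 (swap(0, 7)): [3, 7, 6, 8, 1, 5, 2, 4, 0]
After 9 (reverse(5, 6)): [3, 7, 6, 8, 1, 2, 5, 4, 0]
After 10 (swap(8, 4)): [3, 7, 6, 8, 0, 2, 5, 4, 1]
After 11 (rotate_left(6, 8, k=2)): [3, 7, 6, 8, 0, 2, 1, 5, 4]
After 12 (reverse(7, 8)): [3, 7, 6, 8, 0, 2, 1, 4, 5]
After 13 (reverse(1, 6)): [3, 1, 2, 0, 8, 6, 7, 4, 5]
After 14 (swap(6, 0)): [7, 1, 2, 0, 8, 6, 3, 4, 5]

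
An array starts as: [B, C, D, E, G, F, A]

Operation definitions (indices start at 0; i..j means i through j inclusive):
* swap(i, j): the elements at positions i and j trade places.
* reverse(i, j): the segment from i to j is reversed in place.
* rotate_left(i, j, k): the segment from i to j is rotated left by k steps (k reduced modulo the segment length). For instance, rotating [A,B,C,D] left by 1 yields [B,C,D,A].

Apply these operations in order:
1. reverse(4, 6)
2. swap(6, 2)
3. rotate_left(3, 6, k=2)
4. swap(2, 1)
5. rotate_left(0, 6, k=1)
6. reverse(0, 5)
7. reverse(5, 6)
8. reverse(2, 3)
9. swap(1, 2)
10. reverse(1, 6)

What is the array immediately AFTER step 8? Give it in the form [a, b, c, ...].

After 1 (reverse(4, 6)): [B, C, D, E, A, F, G]
After 2 (swap(6, 2)): [B, C, G, E, A, F, D]
After 3 (rotate_left(3, 6, k=2)): [B, C, G, F, D, E, A]
After 4 (swap(2, 1)): [B, G, C, F, D, E, A]
After 5 (rotate_left(0, 6, k=1)): [G, C, F, D, E, A, B]
After 6 (reverse(0, 5)): [A, E, D, F, C, G, B]
After 7 (reverse(5, 6)): [A, E, D, F, C, B, G]
After 8 (reverse(2, 3)): [A, E, F, D, C, B, G]

Answer: [A, E, F, D, C, B, G]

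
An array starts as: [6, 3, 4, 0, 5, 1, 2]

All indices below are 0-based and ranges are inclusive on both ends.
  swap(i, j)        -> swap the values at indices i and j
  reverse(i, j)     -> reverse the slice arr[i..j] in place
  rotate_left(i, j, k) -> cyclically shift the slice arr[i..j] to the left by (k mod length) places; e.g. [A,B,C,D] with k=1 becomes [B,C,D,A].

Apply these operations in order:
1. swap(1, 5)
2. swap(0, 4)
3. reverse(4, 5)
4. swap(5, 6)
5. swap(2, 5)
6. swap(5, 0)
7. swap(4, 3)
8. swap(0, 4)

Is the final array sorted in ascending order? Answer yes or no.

After 1 (swap(1, 5)): [6, 1, 4, 0, 5, 3, 2]
After 2 (swap(0, 4)): [5, 1, 4, 0, 6, 3, 2]
After 3 (reverse(4, 5)): [5, 1, 4, 0, 3, 6, 2]
After 4 (swap(5, 6)): [5, 1, 4, 0, 3, 2, 6]
After 5 (swap(2, 5)): [5, 1, 2, 0, 3, 4, 6]
After 6 (swap(5, 0)): [4, 1, 2, 0, 3, 5, 6]
After 7 (swap(4, 3)): [4, 1, 2, 3, 0, 5, 6]
After 8 (swap(0, 4)): [0, 1, 2, 3, 4, 5, 6]

Answer: yes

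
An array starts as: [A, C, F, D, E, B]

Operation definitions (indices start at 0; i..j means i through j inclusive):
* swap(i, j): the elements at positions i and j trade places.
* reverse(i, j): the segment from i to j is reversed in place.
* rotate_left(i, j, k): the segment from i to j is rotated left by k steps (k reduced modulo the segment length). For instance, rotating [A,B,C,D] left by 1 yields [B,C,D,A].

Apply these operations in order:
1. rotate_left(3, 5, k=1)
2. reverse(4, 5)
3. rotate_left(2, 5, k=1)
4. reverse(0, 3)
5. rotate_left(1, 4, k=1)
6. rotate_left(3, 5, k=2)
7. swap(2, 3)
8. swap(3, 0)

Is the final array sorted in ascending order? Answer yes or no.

Answer: no

Derivation:
After 1 (rotate_left(3, 5, k=1)): [A, C, F, E, B, D]
After 2 (reverse(4, 5)): [A, C, F, E, D, B]
After 3 (rotate_left(2, 5, k=1)): [A, C, E, D, B, F]
After 4 (reverse(0, 3)): [D, E, C, A, B, F]
After 5 (rotate_left(1, 4, k=1)): [D, C, A, B, E, F]
After 6 (rotate_left(3, 5, k=2)): [D, C, A, F, B, E]
After 7 (swap(2, 3)): [D, C, F, A, B, E]
After 8 (swap(3, 0)): [A, C, F, D, B, E]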